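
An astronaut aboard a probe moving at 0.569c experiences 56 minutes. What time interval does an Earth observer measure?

Proper time Δt₀ = 56 minutes
γ = 1/√(1 - 0.569²) = 1.216
Δt = γΔt₀ = 1.216 × 56 = 68.10 minutes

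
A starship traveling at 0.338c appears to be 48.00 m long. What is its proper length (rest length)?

Contracted length L = 48.00 m
γ = 1/√(1 - 0.338²) = 1.0625
L₀ = γL = 1.0625 × 48.00 = 51.00 m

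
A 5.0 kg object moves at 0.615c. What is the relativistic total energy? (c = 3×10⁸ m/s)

γ = 1/√(1 - 0.615²) = 1.2682
mc² = 5.0 × (3×10⁸)² = 4.500×10¹⁷ J
E = γmc² = 1.2682 × 4.500×10¹⁷ = 5.707×10¹⁷ J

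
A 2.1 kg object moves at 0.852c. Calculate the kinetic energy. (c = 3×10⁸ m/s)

γ = 1/√(1 - 0.852²) = 1.9101
γ - 1 = 0.9101
KE = (γ-1)mc² = 0.9101 × 2.1 × (3×10⁸)² = 1.720×10¹⁷ J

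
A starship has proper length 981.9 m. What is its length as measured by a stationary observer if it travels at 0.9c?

Proper length L₀ = 981.9 m
γ = 1/√(1 - 0.9²) = 2.294
L = L₀/γ = 981.9/2.294 = 428.0 m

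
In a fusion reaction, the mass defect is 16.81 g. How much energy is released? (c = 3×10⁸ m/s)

Convert mass defect: Δm = 16.81 g = 0.01681 kg
E = Δm·c² = 0.01681 × (3×10⁸)²
= 0.01681 × 9×10¹⁶ = 1.513×10¹⁵ J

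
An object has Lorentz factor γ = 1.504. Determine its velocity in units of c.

From γ = 1/√(1 - v²/c²):
1/γ² = 1/1.504² = 0.4421
v²/c² = 1 - 0.4421 = 0.5579
v/c = √(0.5579) = 0.7469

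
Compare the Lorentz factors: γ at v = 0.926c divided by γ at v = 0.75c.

γ₁ = 1/√(1 - 0.926²) = 2.649
γ₂ = 1/√(1 - 0.75²) = 1.512
γ₁/γ₂ = 2.649/1.512 = 1.752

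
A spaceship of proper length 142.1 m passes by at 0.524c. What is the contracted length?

Proper length L₀ = 142.1 m
γ = 1/√(1 - 0.524²) = 1.174
L = L₀/γ = 142.1/1.174 = 121.0 m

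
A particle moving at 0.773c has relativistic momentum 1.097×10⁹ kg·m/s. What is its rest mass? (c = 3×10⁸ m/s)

γ = 1/√(1 - 0.773²) = 1.5763
v = 0.773 × 3×10⁸ = 2.319×10⁸ m/s
m = p/(γv) = 1.097×10⁹/(1.5763 × 2.319×10⁸) = 3.001 kg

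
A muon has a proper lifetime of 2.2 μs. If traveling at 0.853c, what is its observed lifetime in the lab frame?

Proper lifetime τ₀ = 2.2 μs
γ = 1/√(1 - 0.853²) = 1.916
τ = γτ₀ = 1.916 × 2.2 μs = 4.215 μs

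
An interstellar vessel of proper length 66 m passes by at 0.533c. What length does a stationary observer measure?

Proper length L₀ = 66 m
γ = 1/√(1 - 0.533²) = 1.182
L = L₀/γ = 66/1.182 = 55.84 m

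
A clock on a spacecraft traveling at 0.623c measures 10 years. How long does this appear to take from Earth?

Proper time Δt₀ = 10 years
γ = 1/√(1 - 0.623²) = 1.278
Δt = γΔt₀ = 1.278 × 10 = 12.78 years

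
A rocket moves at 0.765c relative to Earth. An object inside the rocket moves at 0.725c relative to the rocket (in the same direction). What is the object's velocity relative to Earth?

u = (u' + v)/(1 + u'v/c²)
Numerator: 0.725 + 0.765 = 1.49
Denominator: 1 + 0.554625 = 1.554625
u = 1.49/1.554625 = 0.9584c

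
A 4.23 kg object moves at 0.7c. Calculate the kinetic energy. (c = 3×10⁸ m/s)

γ = 1/√(1 - 0.7²) = 1.4003
γ - 1 = 0.4003
KE = (γ-1)mc² = 0.4003 × 4.23 × (3×10⁸)² = 1.524×10¹⁷ J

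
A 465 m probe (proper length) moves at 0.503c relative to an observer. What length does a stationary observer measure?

Proper length L₀ = 465 m
γ = 1/√(1 - 0.503²) = 1.157
L = L₀/γ = 465/1.157 = 401.9 m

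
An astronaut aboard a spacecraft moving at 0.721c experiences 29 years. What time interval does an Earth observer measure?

Proper time Δt₀ = 29 years
γ = 1/√(1 - 0.721²) = 1.443
Δt = γΔt₀ = 1.443 × 29 = 41.85 years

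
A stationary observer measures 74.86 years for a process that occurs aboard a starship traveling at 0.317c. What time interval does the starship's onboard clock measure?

Dilated time Δt = 74.86 years
γ = 1/√(1 - 0.317²) = 1.0544
Δt₀ = Δt/γ = 74.86/1.0544 = 71.00 years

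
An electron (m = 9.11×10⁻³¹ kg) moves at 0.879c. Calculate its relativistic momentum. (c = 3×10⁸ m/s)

γ = 1/√(1 - 0.879²) = 2.097
v = 0.879 × 3×10⁸ = 2.637×10⁸ m/s
p = γmv = 2.097 × 9.11×10⁻³¹ × 2.637×10⁸ = 5.038×10⁻²² kg·m/s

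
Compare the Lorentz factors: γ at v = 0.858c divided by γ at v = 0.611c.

γ₁ = 1/√(1 - 0.858²) = 1.9469
γ₂ = 1/√(1 - 0.611²) = 1.2632
γ₁/γ₂ = 1.9469/1.2632 = 1.541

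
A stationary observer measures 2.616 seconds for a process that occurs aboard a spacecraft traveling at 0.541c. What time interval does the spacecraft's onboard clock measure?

Dilated time Δt = 2.616 seconds
γ = 1/√(1 - 0.541²) = 1.189
Δt₀ = Δt/γ = 2.616/1.189 = 2.200 seconds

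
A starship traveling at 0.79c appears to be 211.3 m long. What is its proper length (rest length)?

Contracted length L = 211.3 m
γ = 1/√(1 - 0.79²) = 1.631
L₀ = γL = 1.631 × 211.3 = 344.6 m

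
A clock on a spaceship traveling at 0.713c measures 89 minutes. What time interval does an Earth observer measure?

Proper time Δt₀ = 89 minutes
γ = 1/√(1 - 0.713²) = 1.426
Δt = γΔt₀ = 1.426 × 89 = 126.9 minutes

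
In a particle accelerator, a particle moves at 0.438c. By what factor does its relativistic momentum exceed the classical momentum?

p_rel = γmv, p_class = mv
Ratio = γ = 1/√(1 - 0.438²)
= 1/√(0.808156) = 1.112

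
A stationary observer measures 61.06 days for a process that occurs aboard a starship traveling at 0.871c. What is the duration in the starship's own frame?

Dilated time Δt = 61.06 days
γ = 1/√(1 - 0.871²) = 2.035
Δt₀ = Δt/γ = 61.06/2.035 = 30.00 days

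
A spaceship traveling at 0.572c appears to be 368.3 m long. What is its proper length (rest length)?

Contracted length L = 368.3 m
γ = 1/√(1 - 0.572²) = 1.219
L₀ = γL = 1.219 × 368.3 = 449.0 m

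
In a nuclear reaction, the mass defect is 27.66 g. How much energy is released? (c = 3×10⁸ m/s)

Convert mass defect: Δm = 27.66 g = 0.02766 kg
E = Δm·c² = 0.02766 × (3×10⁸)²
= 0.02766 × 9×10¹⁶ = 2.489×10¹⁵ J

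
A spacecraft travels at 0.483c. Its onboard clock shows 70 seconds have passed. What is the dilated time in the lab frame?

Proper time Δt₀ = 70 seconds
γ = 1/√(1 - 0.483²) = 1.142
Δt = γΔt₀ = 1.142 × 70 = 79.94 seconds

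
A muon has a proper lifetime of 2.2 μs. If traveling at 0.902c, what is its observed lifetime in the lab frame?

Proper lifetime τ₀ = 2.2 μs
γ = 1/√(1 - 0.902²) = 2.3162
τ = γτ₀ = 2.3162 × 2.2 μs = 5.096 μs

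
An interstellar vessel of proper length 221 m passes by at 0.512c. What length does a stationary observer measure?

Proper length L₀ = 221 m
γ = 1/√(1 - 0.512²) = 1.1642
L = L₀/γ = 221/1.1642 = 189.8 m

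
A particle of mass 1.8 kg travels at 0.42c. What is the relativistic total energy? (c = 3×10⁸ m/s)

γ = 1/√(1 - 0.42²) = 1.102
mc² = 1.8 × (3×10⁸)² = 1.620×10¹⁷ J
E = γmc² = 1.102 × 1.620×10¹⁷ = 1.785×10¹⁷ J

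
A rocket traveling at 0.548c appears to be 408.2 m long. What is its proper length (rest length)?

Contracted length L = 408.2 m
γ = 1/√(1 - 0.548²) = 1.1955
L₀ = γL = 1.1955 × 408.2 = 488.0 m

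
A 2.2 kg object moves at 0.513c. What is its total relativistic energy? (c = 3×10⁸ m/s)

γ = 1/√(1 - 0.513²) = 1.165
mc² = 2.2 × (3×10⁸)² = 1.980×10¹⁷ J
E = γmc² = 1.165 × 1.980×10¹⁷ = 2.307×10¹⁷ J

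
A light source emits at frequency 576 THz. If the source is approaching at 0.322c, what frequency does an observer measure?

β = v/c = 0.322
(1+β)/(1-β) = 1.322/0.678 = 1.950
Doppler factor = √(1.950) = 1.3964
f_obs = 576 × 1.3964 = 804.3 THz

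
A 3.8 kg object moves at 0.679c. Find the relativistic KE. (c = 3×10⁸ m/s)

γ = 1/√(1 - 0.679²) = 1.36214
γ - 1 = 0.36214
KE = (γ-1)mc² = 0.36214 × 3.8 × (3×10⁸)² = 1.239×10¹⁷ J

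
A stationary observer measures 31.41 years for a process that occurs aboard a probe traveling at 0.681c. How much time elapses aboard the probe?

Dilated time Δt = 31.41 years
γ = 1/√(1 - 0.681²) = 1.3656
Δt₀ = Δt/γ = 31.41/1.3656 = 23.00 years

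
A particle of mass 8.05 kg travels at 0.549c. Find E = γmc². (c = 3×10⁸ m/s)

γ = 1/√(1 - 0.549²) = 1.1964
mc² = 8.05 × (3×10⁸)² = 7.245×10¹⁷ J
E = γmc² = 1.1964 × 7.245×10¹⁷ = 8.668×10¹⁷ J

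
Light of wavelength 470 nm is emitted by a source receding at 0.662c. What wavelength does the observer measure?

β = 0.662
Wavelength Doppler factor = √(1.662/0.338) = √(4.917) = 2.217
λ_obs = 470 × 2.217 = 1042 nm (redshift)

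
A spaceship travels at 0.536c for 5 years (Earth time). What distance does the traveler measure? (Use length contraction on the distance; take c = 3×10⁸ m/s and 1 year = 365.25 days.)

Earth distance: d = v × t = 0.536c × 5 yr = 2.5372×10¹⁶ m
γ = 1.1845
d' = d/γ = 2.5372×10¹⁶/1.1845 = 2.142×10¹⁶ m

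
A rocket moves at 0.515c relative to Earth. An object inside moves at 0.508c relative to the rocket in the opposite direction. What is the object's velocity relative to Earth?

Object's velocity in rocket frame is u' = -0.508c
u = (u' + v)/(1 + u'v/c²) = (v - 0.508)/(1 - 0.508·v/c²)
Numerator: 0.515 - 0.508 = 0.007
Denominator: 1 - 0.26162 = 0.73838
u = 0.007/0.73838 = 0.009480c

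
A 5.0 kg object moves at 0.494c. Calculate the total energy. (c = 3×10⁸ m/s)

γ = 1/√(1 - 0.494²) = 1.15014
mc² = 5.0 × (3×10⁸)² = 4.500×10¹⁷ J
E = γmc² = 1.15014 × 4.500×10¹⁷ = 5.176×10¹⁷ J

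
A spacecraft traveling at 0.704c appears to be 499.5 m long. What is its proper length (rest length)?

Contracted length L = 499.5 m
γ = 1/√(1 - 0.704²) = 1.408
L₀ = γL = 1.408 × 499.5 = 703.3 m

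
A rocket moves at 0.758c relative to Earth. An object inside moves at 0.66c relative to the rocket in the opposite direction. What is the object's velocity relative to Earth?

Object's velocity in rocket frame is u' = -0.66c
u = (u' + v)/(1 + u'v/c²) = (v - 0.66)/(1 - 0.66·v/c²)
Numerator: 0.758 - 0.66 = 0.098
Denominator: 1 - 0.50028 = 0.49972
u = 0.098/0.49972 = 0.1961c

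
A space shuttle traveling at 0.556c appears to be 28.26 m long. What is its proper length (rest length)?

Contracted length L = 28.26 m
γ = 1/√(1 - 0.556²) = 1.203
L₀ = γL = 1.203 × 28.26 = 34.00 m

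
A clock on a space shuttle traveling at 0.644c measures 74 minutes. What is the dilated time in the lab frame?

Proper time Δt₀ = 74 minutes
γ = 1/√(1 - 0.644²) = 1.3071
Δt = γΔt₀ = 1.3071 × 74 = 96.73 minutes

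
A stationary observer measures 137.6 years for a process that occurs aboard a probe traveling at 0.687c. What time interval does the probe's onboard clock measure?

Dilated time Δt = 137.6 years
γ = 1/√(1 - 0.687²) = 1.3762
Δt₀ = Δt/γ = 137.6/1.3762 = 99.99 years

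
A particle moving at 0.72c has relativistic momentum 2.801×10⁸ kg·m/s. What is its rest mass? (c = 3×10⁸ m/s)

γ = 1/√(1 - 0.72²) = 1.441
v = 0.72 × 3×10⁸ = 2.160×10⁸ m/s
m = p/(γv) = 2.801×10⁸/(1.441 × 2.160×10⁸) = 0.8999 kg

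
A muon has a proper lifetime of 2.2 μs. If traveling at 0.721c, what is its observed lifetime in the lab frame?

Proper lifetime τ₀ = 2.2 μs
γ = 1/√(1 - 0.721²) = 1.443
τ = γτ₀ = 1.443 × 2.2 μs = 3.175 μs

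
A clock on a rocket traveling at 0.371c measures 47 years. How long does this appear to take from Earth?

Proper time Δt₀ = 47 years
γ = 1/√(1 - 0.371²) = 1.0769
Δt = γΔt₀ = 1.0769 × 47 = 50.61 years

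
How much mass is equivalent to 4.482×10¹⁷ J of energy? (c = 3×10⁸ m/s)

From E = mc², we get m = E/c²
c² = (3×10⁸)² = 9×10¹⁶ m²/s²
m = 4.482×10¹⁷ / 9×10¹⁶ = 4.980 kg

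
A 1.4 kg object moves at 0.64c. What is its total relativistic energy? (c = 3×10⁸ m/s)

γ = 1/√(1 - 0.64²) = 1.3014
mc² = 1.4 × (3×10⁸)² = 1.260×10¹⁷ J
E = γmc² = 1.3014 × 1.260×10¹⁷ = 1.640×10¹⁷ J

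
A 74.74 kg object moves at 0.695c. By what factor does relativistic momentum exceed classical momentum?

p_rel = γmv, p_class = mv
Ratio = γ = 1/√(1 - 0.695²) = 1.391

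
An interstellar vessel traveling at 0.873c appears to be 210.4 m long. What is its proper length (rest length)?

Contracted length L = 210.4 m
γ = 1/√(1 - 0.873²) = 2.0504
L₀ = γL = 2.0504 × 210.4 = 431.4 m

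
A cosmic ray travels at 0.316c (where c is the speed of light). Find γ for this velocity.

v/c = 0.316, so (v/c)² = 0.099856
1 - (v/c)² = 0.900144
γ = 1/√(0.900144) = 1.054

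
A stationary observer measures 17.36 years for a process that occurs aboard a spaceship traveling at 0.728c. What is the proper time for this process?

Dilated time Δt = 17.36 years
γ = 1/√(1 - 0.728²) = 1.459
Δt₀ = Δt/γ = 17.36/1.459 = 11.90 years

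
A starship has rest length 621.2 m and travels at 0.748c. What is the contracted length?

Proper length L₀ = 621.2 m
γ = 1/√(1 - 0.748²) = 1.5067
L = L₀/γ = 621.2/1.5067 = 412.3 m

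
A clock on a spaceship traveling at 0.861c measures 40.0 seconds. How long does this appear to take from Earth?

Proper time Δt₀ = 40.0 seconds
γ = 1/√(1 - 0.861²) = 1.9662
Δt = γΔt₀ = 1.9662 × 40.0 = 78.65 seconds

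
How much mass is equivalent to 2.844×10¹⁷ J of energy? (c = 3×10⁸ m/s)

From E = mc², we get m = E/c²
c² = (3×10⁸)² = 9×10¹⁶ m²/s²
m = 2.844×10¹⁷ / 9×10¹⁶ = 3.160 kg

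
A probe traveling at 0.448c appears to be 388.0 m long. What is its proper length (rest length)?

Contracted length L = 388.0 m
γ = 1/√(1 - 0.448²) = 1.1185
L₀ = γL = 1.1185 × 388.0 = 434.0 m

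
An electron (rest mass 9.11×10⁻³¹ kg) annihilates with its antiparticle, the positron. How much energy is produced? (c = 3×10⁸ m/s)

Both particles have the same rest mass, so total mass = 2m
E = 2m·c² = 2 × 9.11×10⁻³¹ × (3×10⁸)²
= 2 × 9.11×10⁻³¹ × 9×10¹⁶
= 1.640×10⁻¹³ J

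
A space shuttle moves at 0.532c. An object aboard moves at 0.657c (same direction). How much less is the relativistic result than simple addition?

Classical: u' + v = 0.657 + 0.532 = 1.189c
Relativistic: u = (0.657 + 0.532)/(1 + 0.349524) = 1.189/1.349524 = 0.8811c
Difference: 1.189 - 0.8811 = 0.3079c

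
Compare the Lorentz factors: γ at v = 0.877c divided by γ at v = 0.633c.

γ₁ = 1/√(1 - 0.877²) = 2.081
γ₂ = 1/√(1 - 0.633²) = 1.292
γ₁/γ₂ = 2.081/1.292 = 1.611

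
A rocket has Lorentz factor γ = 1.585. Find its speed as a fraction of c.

From γ = 1/√(1 - v²/c²):
1/γ² = 1/1.585² = 0.39805
v²/c² = 1 - 0.39805 = 0.60195
v/c = √(0.60195) = 0.7759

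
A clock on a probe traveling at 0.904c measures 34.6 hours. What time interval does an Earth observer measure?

Proper time Δt₀ = 34.6 hours
γ = 1/√(1 - 0.904²) = 2.339
Δt = γΔt₀ = 2.339 × 34.6 = 80.93 hours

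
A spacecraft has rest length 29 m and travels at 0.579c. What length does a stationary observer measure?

Proper length L₀ = 29 m
γ = 1/√(1 - 0.579²) = 1.2265
L = L₀/γ = 29/1.2265 = 23.64 m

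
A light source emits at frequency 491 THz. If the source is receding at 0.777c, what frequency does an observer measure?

β = v/c = 0.777
(1-β)/(1+β) = 0.223/1.777 = 0.12549
Doppler factor = √(0.12549) = 0.3542
f_obs = 491 × 0.3542 = 173.9 THz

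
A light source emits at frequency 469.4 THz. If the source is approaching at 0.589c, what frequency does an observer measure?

β = v/c = 0.589
(1+β)/(1-β) = 1.589/0.411 = 3.8662
Doppler factor = √(3.8662) = 1.9663
f_obs = 469.4 × 1.9663 = 923.0 THz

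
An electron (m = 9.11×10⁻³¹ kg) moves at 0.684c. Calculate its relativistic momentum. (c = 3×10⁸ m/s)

γ = 1/√(1 - 0.684²) = 1.371
v = 0.684 × 3×10⁸ = 2.052×10⁸ m/s
p = γmv = 1.371 × 9.11×10⁻³¹ × 2.052×10⁸ = 2.563×10⁻²² kg·m/s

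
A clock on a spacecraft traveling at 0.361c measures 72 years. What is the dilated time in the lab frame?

Proper time Δt₀ = 72 years
γ = 1/√(1 - 0.361²) = 1.0723
Δt = γΔt₀ = 1.0723 × 72 = 77.21 years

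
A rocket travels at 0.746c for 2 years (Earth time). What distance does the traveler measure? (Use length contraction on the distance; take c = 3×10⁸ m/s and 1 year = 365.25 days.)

Earth distance: d = v × t = 0.746c × 2 yr = 1.413×10¹⁶ m
γ = 1.502
d' = d/γ = 1.413×10¹⁶/1.502 = 9.407×10¹⁵ m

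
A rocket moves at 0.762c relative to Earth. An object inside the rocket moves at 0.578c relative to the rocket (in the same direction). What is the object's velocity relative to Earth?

u = (u' + v)/(1 + u'v/c²)
Numerator: 0.578 + 0.762 = 1.34
Denominator: 1 + 0.440436 = 1.440436
u = 1.34/1.440436 = 0.9303c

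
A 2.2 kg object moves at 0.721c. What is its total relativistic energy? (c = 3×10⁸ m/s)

γ = 1/√(1 - 0.721²) = 1.443
mc² = 2.2 × (3×10⁸)² = 1.980×10¹⁷ J
E = γmc² = 1.443 × 1.980×10¹⁷ = 2.857×10¹⁷ J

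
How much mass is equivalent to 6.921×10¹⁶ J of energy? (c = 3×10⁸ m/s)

From E = mc², we get m = E/c²
c² = (3×10⁸)² = 9×10¹⁶ m²/s²
m = 6.921×10¹⁶ / 9×10¹⁶ = 0.7690 kg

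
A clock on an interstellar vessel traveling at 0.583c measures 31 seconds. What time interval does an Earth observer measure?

Proper time Δt₀ = 31 seconds
γ = 1/√(1 - 0.583²) = 1.231
Δt = γΔt₀ = 1.231 × 31 = 38.16 seconds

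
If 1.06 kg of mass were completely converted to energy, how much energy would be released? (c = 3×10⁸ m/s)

Using E = mc²:
c² = (3×10⁸)² = 9×10¹⁶ m²/s²
E = 1.06 × 9×10¹⁶ = 9.540×10¹⁶ J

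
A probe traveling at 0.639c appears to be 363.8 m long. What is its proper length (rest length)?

Contracted length L = 363.8 m
γ = 1/√(1 - 0.639²) = 1.30004
L₀ = γL = 1.30004 × 363.8 = 473.0 m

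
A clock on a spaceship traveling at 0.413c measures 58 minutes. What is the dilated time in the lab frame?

Proper time Δt₀ = 58 minutes
γ = 1/√(1 - 0.413²) = 1.09802
Δt = γΔt₀ = 1.09802 × 58 = 63.69 minutes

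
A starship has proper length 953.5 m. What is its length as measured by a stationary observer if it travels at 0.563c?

Proper length L₀ = 953.5 m
γ = 1/√(1 - 0.563²) = 1.210
L = L₀/γ = 953.5/1.210 = 788.0 m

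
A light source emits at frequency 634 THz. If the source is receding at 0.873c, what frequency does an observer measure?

β = v/c = 0.873
(1-β)/(1+β) = 0.127/1.873 = 0.06781
Doppler factor = √(0.06781) = 0.2604
f_obs = 634 × 0.2604 = 165.1 THz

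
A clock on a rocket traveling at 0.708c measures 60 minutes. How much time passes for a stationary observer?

Proper time Δt₀ = 60 minutes
γ = 1/√(1 - 0.708²) = 1.416
Δt = γΔt₀ = 1.416 × 60 = 84.96 minutes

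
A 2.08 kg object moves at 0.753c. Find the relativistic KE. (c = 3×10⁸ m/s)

γ = 1/√(1 - 0.753²) = 1.5197
γ - 1 = 0.5197
KE = (γ-1)mc² = 0.5197 × 2.08 × (3×10⁸)² = 9.729×10¹⁶ J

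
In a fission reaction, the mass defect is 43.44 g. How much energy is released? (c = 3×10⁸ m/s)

Convert mass defect: Δm = 43.44 g = 0.04344 kg
E = Δm·c² = 0.04344 × (3×10⁸)²
= 0.04344 × 9×10¹⁶ = 3.910×10¹⁵ J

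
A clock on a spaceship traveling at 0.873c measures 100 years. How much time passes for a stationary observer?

Proper time Δt₀ = 100 years
γ = 1/√(1 - 0.873²) = 2.050
Δt = γΔt₀ = 2.050 × 100 = 205.0 years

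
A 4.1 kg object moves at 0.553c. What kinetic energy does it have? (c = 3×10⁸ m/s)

γ = 1/√(1 - 0.553²) = 1.20022
γ - 1 = 0.20022
KE = (γ-1)mc² = 0.20022 × 4.1 × (3×10⁸)² = 7.388×10¹⁶ J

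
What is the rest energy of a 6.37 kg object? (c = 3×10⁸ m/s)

c² = (3×10⁸)² = 9.000×10¹⁶ m²/s²
E₀ = mc² = 6.37 × 9.000×10¹⁶ = 5.733×10¹⁷ J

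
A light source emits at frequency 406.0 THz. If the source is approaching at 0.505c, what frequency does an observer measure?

β = v/c = 0.505
(1+β)/(1-β) = 1.505/0.495 = 3.0404
Doppler factor = √(3.0404) = 1.7437
f_obs = 406.0 × 1.7437 = 707.9 THz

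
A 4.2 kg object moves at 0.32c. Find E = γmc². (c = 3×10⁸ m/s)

γ = 1/√(1 - 0.32²) = 1.0555
mc² = 4.2 × (3×10⁸)² = 3.780×10¹⁷ J
E = γmc² = 1.0555 × 3.780×10¹⁷ = 3.990×10¹⁷ J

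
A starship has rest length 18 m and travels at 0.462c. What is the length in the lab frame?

Proper length L₀ = 18 m
γ = 1/√(1 - 0.462²) = 1.128
L = L₀/γ = 18/1.128 = 15.96 m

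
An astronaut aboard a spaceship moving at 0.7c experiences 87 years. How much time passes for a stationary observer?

Proper time Δt₀ = 87 years
γ = 1/√(1 - 0.7²) = 1.400
Δt = γΔt₀ = 1.400 × 87 = 121.8 years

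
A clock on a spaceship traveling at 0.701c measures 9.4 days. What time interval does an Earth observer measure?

Proper time Δt₀ = 9.4 days
γ = 1/√(1 - 0.701²) = 1.402
Δt = γΔt₀ = 1.402 × 9.4 = 13.18 days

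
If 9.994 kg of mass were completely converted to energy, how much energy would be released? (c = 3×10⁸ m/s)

Using E = mc²:
c² = (3×10⁸)² = 9×10¹⁶ m²/s²
E = 9.994 × 9×10¹⁶ = 8.995×10¹⁷ J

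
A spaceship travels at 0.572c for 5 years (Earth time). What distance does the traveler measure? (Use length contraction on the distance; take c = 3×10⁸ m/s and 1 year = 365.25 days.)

Earth distance: d = v × t = 0.572c × 5 yr = 2.708×10¹⁶ m
γ = 1.219
d' = d/γ = 2.708×10¹⁶/1.219 = 2.221×10¹⁶ m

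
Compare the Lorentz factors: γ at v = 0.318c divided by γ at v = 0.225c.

γ₁ = 1/√(1 - 0.318²) = 1.055
γ₂ = 1/√(1 - 0.225²) = 1.026
γ₁/γ₂ = 1.055/1.026 = 1.028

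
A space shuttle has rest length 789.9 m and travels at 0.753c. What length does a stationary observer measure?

Proper length L₀ = 789.9 m
γ = 1/√(1 - 0.753²) = 1.5197
L = L₀/γ = 789.9/1.5197 = 519.8 m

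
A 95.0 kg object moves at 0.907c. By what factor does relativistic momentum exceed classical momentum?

p_rel = γmv, p_class = mv
Ratio = γ = 1/√(1 - 0.907²) = 2.375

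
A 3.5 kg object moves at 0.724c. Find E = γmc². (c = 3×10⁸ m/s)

γ = 1/√(1 - 0.724²) = 1.4497
mc² = 3.5 × (3×10⁸)² = 3.150×10¹⁷ J
E = γmc² = 1.4497 × 3.150×10¹⁷ = 4.567×10¹⁷ J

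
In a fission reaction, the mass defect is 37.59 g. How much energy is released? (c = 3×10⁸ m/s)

Convert mass defect: Δm = 37.59 g = 0.03759 kg
E = Δm·c² = 0.03759 × (3×10⁸)²
= 0.03759 × 9×10¹⁶ = 3.383×10¹⁵ J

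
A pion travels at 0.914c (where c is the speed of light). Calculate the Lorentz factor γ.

v/c = 0.914, so (v/c)² = 0.835396
1 - (v/c)² = 0.164604
γ = 1/√(0.164604) = 2.465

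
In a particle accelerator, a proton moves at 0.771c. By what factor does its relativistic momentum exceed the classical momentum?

p_rel = γmv, p_class = mv
Ratio = γ = 1/√(1 - 0.771²)
= 1/√(0.405559) = 1.570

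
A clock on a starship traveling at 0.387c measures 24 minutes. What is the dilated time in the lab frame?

Proper time Δt₀ = 24 minutes
γ = 1/√(1 - 0.387²) = 1.0845
Δt = γΔt₀ = 1.0845 × 24 = 26.03 minutes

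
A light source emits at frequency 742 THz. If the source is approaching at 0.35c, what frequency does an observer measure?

β = v/c = 0.35
(1+β)/(1-β) = 1.35/0.65 = 2.077
Doppler factor = √(2.077) = 1.441
f_obs = 742 × 1.441 = 1069 THz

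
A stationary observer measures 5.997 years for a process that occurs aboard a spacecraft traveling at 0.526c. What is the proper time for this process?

Dilated time Δt = 5.997 years
γ = 1/√(1 - 0.526²) = 1.1758
Δt₀ = Δt/γ = 5.997/1.1758 = 5.100 years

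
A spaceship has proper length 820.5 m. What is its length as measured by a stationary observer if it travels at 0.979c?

Proper length L₀ = 820.5 m
γ = 1/√(1 - 0.979²) = 4.905
L = L₀/γ = 820.5/4.905 = 167.3 m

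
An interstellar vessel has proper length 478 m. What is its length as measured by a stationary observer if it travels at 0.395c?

Proper length L₀ = 478 m
γ = 1/√(1 - 0.395²) = 1.0885
L = L₀/γ = 478/1.0885 = 439.1 m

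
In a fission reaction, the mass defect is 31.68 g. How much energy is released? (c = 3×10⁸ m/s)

Convert mass defect: Δm = 31.68 g = 0.03168 kg
E = Δm·c² = 0.03168 × (3×10⁸)²
= 0.03168 × 9×10¹⁶ = 2.851×10¹⁵ J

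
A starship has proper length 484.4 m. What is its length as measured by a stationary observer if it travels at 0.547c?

Proper length L₀ = 484.4 m
γ = 1/√(1 - 0.547²) = 1.1946
L = L₀/γ = 484.4/1.1946 = 405.5 m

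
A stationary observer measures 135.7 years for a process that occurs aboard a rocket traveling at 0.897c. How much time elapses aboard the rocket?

Dilated time Δt = 135.7 years
γ = 1/√(1 - 0.897²) = 2.2623
Δt₀ = Δt/γ = 135.7/2.2623 = 59.98 years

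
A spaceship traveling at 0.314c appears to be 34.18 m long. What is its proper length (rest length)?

Contracted length L = 34.18 m
γ = 1/√(1 - 0.314²) = 1.0533
L₀ = γL = 1.0533 × 34.18 = 36.00 m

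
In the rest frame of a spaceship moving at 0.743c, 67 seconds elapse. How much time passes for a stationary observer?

Proper time Δt₀ = 67 seconds
γ = 1/√(1 - 0.743²) = 1.494
Δt = γΔt₀ = 1.494 × 67 = 100.1 seconds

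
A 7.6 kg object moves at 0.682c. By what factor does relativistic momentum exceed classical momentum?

p_rel = γmv, p_class = mv
Ratio = γ = 1/√(1 - 0.682²) = 1.367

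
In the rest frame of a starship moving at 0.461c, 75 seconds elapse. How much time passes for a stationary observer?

Proper time Δt₀ = 75 seconds
γ = 1/√(1 - 0.461²) = 1.1269
Δt = γΔt₀ = 1.1269 × 75 = 84.52 seconds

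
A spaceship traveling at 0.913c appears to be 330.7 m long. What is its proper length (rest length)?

Contracted length L = 330.7 m
γ = 1/√(1 - 0.913²) = 2.4512
L₀ = γL = 2.4512 × 330.7 = 810.6 m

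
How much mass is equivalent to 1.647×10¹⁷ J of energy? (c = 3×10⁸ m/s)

From E = mc², we get m = E/c²
c² = (3×10⁸)² = 9×10¹⁶ m²/s²
m = 1.647×10¹⁷ / 9×10¹⁶ = 1.830 kg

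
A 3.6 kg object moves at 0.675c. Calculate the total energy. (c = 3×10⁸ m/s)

γ = 1/√(1 - 0.675²) = 1.3553
mc² = 3.6 × (3×10⁸)² = 3.240×10¹⁷ J
E = γmc² = 1.3553 × 3.240×10¹⁷ = 4.391×10¹⁷ J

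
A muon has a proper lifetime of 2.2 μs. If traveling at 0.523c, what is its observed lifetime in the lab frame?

Proper lifetime τ₀ = 2.2 μs
γ = 1/√(1 - 0.523²) = 1.173
τ = γτ₀ = 1.173 × 2.2 μs = 2.581 μs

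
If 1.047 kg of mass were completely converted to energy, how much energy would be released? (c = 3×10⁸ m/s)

Using E = mc²:
c² = (3×10⁸)² = 9×10¹⁶ m²/s²
E = 1.047 × 9×10¹⁶ = 9.423×10¹⁶ J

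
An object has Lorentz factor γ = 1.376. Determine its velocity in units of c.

From γ = 1/√(1 - v²/c²):
1/γ² = 1/1.376² = 0.5282
v²/c² = 1 - 0.5282 = 0.4718
v/c = √(0.4718) = 0.6869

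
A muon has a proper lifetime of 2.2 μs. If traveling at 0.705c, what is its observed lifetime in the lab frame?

Proper lifetime τ₀ = 2.2 μs
γ = 1/√(1 - 0.705²) = 1.410
τ = γτ₀ = 1.410 × 2.2 μs = 3.102 μs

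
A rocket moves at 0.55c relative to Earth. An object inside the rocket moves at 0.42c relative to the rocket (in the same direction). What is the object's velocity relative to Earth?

u = (u' + v)/(1 + u'v/c²)
Numerator: 0.42 + 0.55 = 0.97
Denominator: 1 + 0.231 = 1.231
u = 0.97/1.231 = 0.7880c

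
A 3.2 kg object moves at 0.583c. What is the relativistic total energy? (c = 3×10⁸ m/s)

γ = 1/√(1 - 0.583²) = 1.231
mc² = 3.2 × (3×10⁸)² = 2.880×10¹⁷ J
E = γmc² = 1.231 × 2.880×10¹⁷ = 3.545×10¹⁷ J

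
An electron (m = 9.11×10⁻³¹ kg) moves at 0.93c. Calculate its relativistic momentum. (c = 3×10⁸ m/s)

γ = 1/√(1 - 0.93²) = 2.7206
v = 0.93 × 3×10⁸ = 2.790×10⁸ m/s
p = γmv = 2.7206 × 9.11×10⁻³¹ × 2.790×10⁸ = 6.915×10⁻²² kg·m/s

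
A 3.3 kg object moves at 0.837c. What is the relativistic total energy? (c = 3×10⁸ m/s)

γ = 1/√(1 - 0.837²) = 1.8275
mc² = 3.3 × (3×10⁸)² = 2.970×10¹⁷ J
E = γmc² = 1.8275 × 2.970×10¹⁷ = 5.428×10¹⁷ J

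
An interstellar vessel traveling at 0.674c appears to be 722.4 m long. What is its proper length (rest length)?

Contracted length L = 722.4 m
γ = 1/√(1 - 0.674²) = 1.3537
L₀ = γL = 1.3537 × 722.4 = 977.9 m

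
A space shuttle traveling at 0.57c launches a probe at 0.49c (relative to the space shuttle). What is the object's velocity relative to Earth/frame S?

u = (u' + v)/(1 + u'v/c²)
Numerator: 0.49 + 0.57 = 1.06
Denominator: 1 + 0.2793 = 1.2793
u = 1.06/1.2793 = 0.8286c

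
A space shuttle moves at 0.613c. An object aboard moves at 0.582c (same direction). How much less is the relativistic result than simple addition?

Classical: u' + v = 0.582 + 0.613 = 1.195c
Relativistic: u = (0.582 + 0.613)/(1 + 0.356766) = 1.195/1.356766 = 0.8808c
Difference: 1.195 - 0.8808 = 0.3142c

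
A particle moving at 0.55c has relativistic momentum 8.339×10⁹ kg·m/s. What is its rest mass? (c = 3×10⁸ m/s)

γ = 1/√(1 - 0.55²) = 1.1974
v = 0.55 × 3×10⁸ = 1.650×10⁸ m/s
m = p/(γv) = 8.339×10⁹/(1.1974 × 1.650×10⁸) = 42.21 kg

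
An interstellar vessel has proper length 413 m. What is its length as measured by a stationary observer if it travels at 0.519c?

Proper length L₀ = 413 m
γ = 1/√(1 - 0.519²) = 1.170
L = L₀/γ = 413/1.170 = 353.0 m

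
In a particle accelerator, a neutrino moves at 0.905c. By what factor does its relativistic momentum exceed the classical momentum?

p_rel = γmv, p_class = mv
Ratio = γ = 1/√(1 - 0.905²)
= 1/√(0.180975) = 2.351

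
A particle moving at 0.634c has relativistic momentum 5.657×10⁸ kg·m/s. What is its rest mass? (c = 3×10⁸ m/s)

γ = 1/√(1 - 0.634²) = 1.293
v = 0.634 × 3×10⁸ = 1.902×10⁸ m/s
m = p/(γv) = 5.657×10⁸/(1.293 × 1.902×10⁸) = 2.300 kg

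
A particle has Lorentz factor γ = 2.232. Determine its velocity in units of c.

From γ = 1/√(1 - v²/c²):
1/γ² = 1/2.232² = 0.2007
v²/c² = 1 - 0.2007 = 0.7993
v/c = √(0.7993) = 0.8940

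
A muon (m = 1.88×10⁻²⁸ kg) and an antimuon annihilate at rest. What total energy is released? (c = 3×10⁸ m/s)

Both particles have the same rest mass, so total mass = 2m
E = 2m·c² = 2 × 1.88×10⁻²⁸ × (3×10⁸)²
= 2 × 1.88×10⁻²⁸ × 9×10¹⁶
= 3.384×10⁻¹¹ J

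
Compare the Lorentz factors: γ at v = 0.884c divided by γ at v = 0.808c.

γ₁ = 1/√(1 - 0.884²) = 2.139
γ₂ = 1/√(1 - 0.808²) = 1.697
γ₁/γ₂ = 2.139/1.697 = 1.260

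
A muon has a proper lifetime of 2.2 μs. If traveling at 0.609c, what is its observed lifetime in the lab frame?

Proper lifetime τ₀ = 2.2 μs
γ = 1/√(1 - 0.609²) = 1.261
τ = γτ₀ = 1.261 × 2.2 μs = 2.774 μs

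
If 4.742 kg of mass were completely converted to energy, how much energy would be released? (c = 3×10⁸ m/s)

Using E = mc²:
c² = (3×10⁸)² = 9×10¹⁶ m²/s²
E = 4.742 × 9×10¹⁶ = 4.268×10¹⁷ J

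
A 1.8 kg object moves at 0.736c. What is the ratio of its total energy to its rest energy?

E = γmc², E₀ = mc²
E/E₀ = γ = 1/√(1 - 0.736²) = 1.477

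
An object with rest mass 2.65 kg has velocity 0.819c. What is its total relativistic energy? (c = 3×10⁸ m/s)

γ = 1/√(1 - 0.819²) = 1.743
mc² = 2.65 × (3×10⁸)² = 2.385×10¹⁷ J
E = γmc² = 1.743 × 2.385×10¹⁷ = 4.157×10¹⁷ J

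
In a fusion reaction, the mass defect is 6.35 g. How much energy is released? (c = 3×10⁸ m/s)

Convert mass defect: Δm = 6.35 g = 0.00635 kg
E = Δm·c² = 0.00635 × (3×10⁸)²
= 0.00635 × 9×10¹⁶ = 5.715×10¹⁴ J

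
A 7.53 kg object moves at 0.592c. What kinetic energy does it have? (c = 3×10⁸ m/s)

γ = 1/√(1 - 0.592²) = 1.2408
γ - 1 = 0.2408
KE = (γ-1)mc² = 0.2408 × 7.53 × (3×10⁸)² = 1.632×10¹⁷ J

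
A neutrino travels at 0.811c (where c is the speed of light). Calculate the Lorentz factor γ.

v/c = 0.811, so (v/c)² = 0.657721
1 - (v/c)² = 0.342279
γ = 1/√(0.342279) = 1.709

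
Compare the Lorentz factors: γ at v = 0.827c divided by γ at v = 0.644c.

γ₁ = 1/√(1 - 0.827²) = 1.779
γ₂ = 1/√(1 - 0.644²) = 1.307
γ₁/γ₂ = 1.779/1.307 = 1.361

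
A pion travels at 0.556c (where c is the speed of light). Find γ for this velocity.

v/c = 0.556, so (v/c)² = 0.309136
1 - (v/c)² = 0.690864
γ = 1/√(0.690864) = 1.203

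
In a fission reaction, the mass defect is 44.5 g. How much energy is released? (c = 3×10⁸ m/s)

Convert mass defect: Δm = 44.5 g = 0.0445 kg
E = Δm·c² = 0.0445 × (3×10⁸)²
= 0.0445 × 9×10¹⁶ = 4.005×10¹⁵ J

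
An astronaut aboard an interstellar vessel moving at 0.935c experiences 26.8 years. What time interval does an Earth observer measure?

Proper time Δt₀ = 26.8 years
γ = 1/√(1 - 0.935²) = 2.8197
Δt = γΔt₀ = 2.8197 × 26.8 = 75.57 years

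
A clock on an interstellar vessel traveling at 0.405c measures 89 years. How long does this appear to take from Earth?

Proper time Δt₀ = 89 years
γ = 1/√(1 - 0.405²) = 1.0937
Δt = γΔt₀ = 1.0937 × 89 = 97.34 years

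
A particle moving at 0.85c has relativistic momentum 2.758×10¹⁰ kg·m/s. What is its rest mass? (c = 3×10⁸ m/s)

γ = 1/√(1 - 0.85²) = 1.898
v = 0.85 × 3×10⁸ = 2.550×10⁸ m/s
m = p/(γv) = 2.758×10¹⁰/(1.898 × 2.550×10⁸) = 56.98 kg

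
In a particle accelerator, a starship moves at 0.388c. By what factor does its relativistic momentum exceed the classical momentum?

p_rel = γmv, p_class = mv
Ratio = γ = 1/√(1 - 0.388²)
= 1/√(0.849456) = 1.085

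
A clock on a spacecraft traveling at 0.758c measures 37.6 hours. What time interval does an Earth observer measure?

Proper time Δt₀ = 37.6 hours
γ = 1/√(1 - 0.758²) = 1.53314
Δt = γΔt₀ = 1.53314 × 37.6 = 57.65 hours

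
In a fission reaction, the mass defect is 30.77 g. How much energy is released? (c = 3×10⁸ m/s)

Convert mass defect: Δm = 30.77 g = 0.03077 kg
E = Δm·c² = 0.03077 × (3×10⁸)²
= 0.03077 × 9×10¹⁶ = 2.769×10¹⁵ J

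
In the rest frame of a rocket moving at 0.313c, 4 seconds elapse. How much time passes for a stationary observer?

Proper time Δt₀ = 4 seconds
γ = 1/√(1 - 0.313²) = 1.053
Δt = γΔt₀ = 1.053 × 4 = 4.212 seconds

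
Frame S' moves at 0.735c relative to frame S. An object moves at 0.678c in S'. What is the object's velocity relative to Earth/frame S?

u = (u' + v)/(1 + u'v/c²)
Numerator: 0.678 + 0.735 = 1.413
Denominator: 1 + 0.49833 = 1.49833
u = 1.413/1.49833 = 0.9430c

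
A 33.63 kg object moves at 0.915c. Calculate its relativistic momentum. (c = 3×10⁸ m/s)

γ = 1/√(1 - 0.915²) = 2.479
v = 0.915 × 3×10⁸ = 2.745×10⁸ m/s
p = γmv = 2.479 × 33.63 × 2.745×10⁸ = 2.288×10¹⁰ kg·m/s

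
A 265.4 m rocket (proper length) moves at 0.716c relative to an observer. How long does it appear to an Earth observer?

Proper length L₀ = 265.4 m
γ = 1/√(1 - 0.716²) = 1.432
L = L₀/γ = 265.4/1.432 = 185.3 m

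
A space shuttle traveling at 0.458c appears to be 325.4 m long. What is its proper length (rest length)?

Contracted length L = 325.4 m
γ = 1/√(1 - 0.458²) = 1.1249
L₀ = γL = 1.1249 × 325.4 = 366.0 m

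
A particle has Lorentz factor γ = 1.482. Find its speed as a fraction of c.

From γ = 1/√(1 - v²/c²):
1/γ² = 1/1.482² = 0.4553
v²/c² = 1 - 0.4553 = 0.5447
v/c = √(0.5447) = 0.7380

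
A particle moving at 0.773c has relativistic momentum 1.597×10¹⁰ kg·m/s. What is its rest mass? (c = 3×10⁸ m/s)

γ = 1/√(1 - 0.773²) = 1.5763
v = 0.773 × 3×10⁸ = 2.319×10⁸ m/s
m = p/(γv) = 1.597×10¹⁰/(1.5763 × 2.319×10⁸) = 43.69 kg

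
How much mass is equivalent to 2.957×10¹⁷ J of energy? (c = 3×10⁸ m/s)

From E = mc², we get m = E/c²
c² = (3×10⁸)² = 9×10¹⁶ m²/s²
m = 2.957×10¹⁷ / 9×10¹⁶ = 3.286 kg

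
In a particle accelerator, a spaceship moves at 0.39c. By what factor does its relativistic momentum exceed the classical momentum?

p_rel = γmv, p_class = mv
Ratio = γ = 1/√(1 - 0.39²)
= 1/√(0.8479) = 1.086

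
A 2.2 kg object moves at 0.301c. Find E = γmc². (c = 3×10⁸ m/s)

γ = 1/√(1 - 0.301²) = 1.0486
mc² = 2.2 × (3×10⁸)² = 1.980×10¹⁷ J
E = γmc² = 1.0486 × 1.980×10¹⁷ = 2.076×10¹⁷ J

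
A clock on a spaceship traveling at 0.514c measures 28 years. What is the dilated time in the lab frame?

Proper time Δt₀ = 28 years
γ = 1/√(1 - 0.514²) = 1.1658
Δt = γΔt₀ = 1.1658 × 28 = 32.64 years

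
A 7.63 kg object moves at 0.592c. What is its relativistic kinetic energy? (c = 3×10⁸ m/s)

γ = 1/√(1 - 0.592²) = 1.2408
γ - 1 = 0.2408
KE = (γ-1)mc² = 0.2408 × 7.63 × (3×10⁸)² = 1.654×10¹⁷ J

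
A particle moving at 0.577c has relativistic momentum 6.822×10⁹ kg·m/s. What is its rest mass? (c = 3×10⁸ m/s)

γ = 1/√(1 - 0.577²) = 1.2244
v = 0.577 × 3×10⁸ = 1.731×10⁸ m/s
m = p/(γv) = 6.822×10⁹/(1.2244 × 1.731×10⁸) = 32.19 kg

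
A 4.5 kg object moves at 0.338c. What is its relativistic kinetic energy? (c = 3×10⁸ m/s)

γ = 1/√(1 - 0.338²) = 1.062534
γ - 1 = 0.062534
KE = (γ-1)mc² = 0.062534 × 4.5 × (3×10⁸)² = 2.533×10¹⁶ J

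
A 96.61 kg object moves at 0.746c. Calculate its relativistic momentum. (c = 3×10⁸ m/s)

γ = 1/√(1 - 0.746²) = 1.5016
v = 0.746 × 3×10⁸ = 2.238×10⁸ m/s
p = γmv = 1.5016 × 96.61 × 2.238×10⁸ = 3.247×10¹⁰ kg·m/s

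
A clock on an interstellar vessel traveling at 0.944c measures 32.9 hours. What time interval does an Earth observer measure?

Proper time Δt₀ = 32.9 hours
γ = 1/√(1 - 0.944²) = 3.0308
Δt = γΔt₀ = 3.0308 × 32.9 = 99.71 hours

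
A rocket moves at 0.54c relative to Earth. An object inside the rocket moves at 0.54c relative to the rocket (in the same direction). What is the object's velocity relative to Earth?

u = (u' + v)/(1 + u'v/c²)
Numerator: 0.54 + 0.54 = 1.08
Denominator: 1 + 0.2916 = 1.2916
u = 1.08/1.2916 = 0.8362c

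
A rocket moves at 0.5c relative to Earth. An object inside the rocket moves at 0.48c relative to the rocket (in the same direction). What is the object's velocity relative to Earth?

u = (u' + v)/(1 + u'v/c²)
Numerator: 0.48 + 0.5 = 0.98
Denominator: 1 + 0.24 = 1.24
u = 0.98/1.24 = 0.7903c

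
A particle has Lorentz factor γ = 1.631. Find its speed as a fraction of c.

From γ = 1/√(1 - v²/c²):
1/γ² = 1/1.631² = 0.3759
v²/c² = 1 - 0.3759 = 0.6241
v/c = √(0.6241) = 0.7900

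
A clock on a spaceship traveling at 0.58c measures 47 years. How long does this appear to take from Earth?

Proper time Δt₀ = 47 years
γ = 1/√(1 - 0.58²) = 1.2276
Δt = γΔt₀ = 1.2276 × 47 = 57.70 years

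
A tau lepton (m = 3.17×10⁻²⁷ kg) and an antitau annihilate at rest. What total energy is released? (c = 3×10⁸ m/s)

Both particles have the same rest mass, so total mass = 2m
E = 2m·c² = 2 × 3.17×10⁻²⁷ × (3×10⁸)²
= 2 × 3.17×10⁻²⁷ × 9×10¹⁶
= 5.706×10⁻¹⁰ J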